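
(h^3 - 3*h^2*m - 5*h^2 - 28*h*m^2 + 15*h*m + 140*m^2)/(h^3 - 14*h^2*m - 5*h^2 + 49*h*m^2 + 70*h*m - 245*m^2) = (h + 4*m)/(h - 7*m)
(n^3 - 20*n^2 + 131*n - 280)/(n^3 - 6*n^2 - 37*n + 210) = (n - 8)/(n + 6)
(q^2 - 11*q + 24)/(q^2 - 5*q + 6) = (q - 8)/(q - 2)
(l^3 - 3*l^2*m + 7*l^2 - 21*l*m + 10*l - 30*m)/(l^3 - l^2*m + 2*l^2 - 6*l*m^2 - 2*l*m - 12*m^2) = (l + 5)/(l + 2*m)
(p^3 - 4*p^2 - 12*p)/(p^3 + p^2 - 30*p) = (p^2 - 4*p - 12)/(p^2 + p - 30)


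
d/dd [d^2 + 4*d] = 2*d + 4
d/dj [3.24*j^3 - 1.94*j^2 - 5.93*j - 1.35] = 9.72*j^2 - 3.88*j - 5.93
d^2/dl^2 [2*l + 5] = 0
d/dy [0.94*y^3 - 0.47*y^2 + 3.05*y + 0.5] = 2.82*y^2 - 0.94*y + 3.05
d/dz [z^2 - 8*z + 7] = 2*z - 8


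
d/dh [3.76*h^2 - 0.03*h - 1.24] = 7.52*h - 0.03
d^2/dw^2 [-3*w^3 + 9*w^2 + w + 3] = 18 - 18*w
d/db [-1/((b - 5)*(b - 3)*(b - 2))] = ((b - 5)*(b - 3) + (b - 5)*(b - 2) + (b - 3)*(b - 2))/((b - 5)^2*(b - 3)^2*(b - 2)^2)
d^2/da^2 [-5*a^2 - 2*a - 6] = -10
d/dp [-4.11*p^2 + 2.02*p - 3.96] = 2.02 - 8.22*p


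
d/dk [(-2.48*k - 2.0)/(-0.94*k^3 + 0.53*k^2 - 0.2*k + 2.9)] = (-4.6624*k^3 - 4.3256*k^2 + 2.12*k - 7.592)/(0.8836*k^6 - 0.9964*k^5 + 0.6569*k^4 - 5.664*k^3 + 3.114*k^2 - 1.16*k + 8.41)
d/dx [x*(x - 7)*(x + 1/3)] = 3*x^2 - 40*x/3 - 7/3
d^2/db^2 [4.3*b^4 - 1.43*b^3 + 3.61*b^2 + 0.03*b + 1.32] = 51.6*b^2 - 8.58*b + 7.22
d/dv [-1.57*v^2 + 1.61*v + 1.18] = 1.61 - 3.14*v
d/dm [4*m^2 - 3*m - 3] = 8*m - 3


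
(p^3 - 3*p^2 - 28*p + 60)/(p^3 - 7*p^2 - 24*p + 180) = (p - 2)/(p - 6)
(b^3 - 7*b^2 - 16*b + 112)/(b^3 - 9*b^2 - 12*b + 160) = (b^2 - 11*b + 28)/(b^2 - 13*b + 40)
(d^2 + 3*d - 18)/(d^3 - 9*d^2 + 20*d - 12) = (d^2 + 3*d - 18)/(d^3 - 9*d^2 + 20*d - 12)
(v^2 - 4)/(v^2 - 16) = (v^2 - 4)/(v^2 - 16)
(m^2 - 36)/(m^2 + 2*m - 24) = (m - 6)/(m - 4)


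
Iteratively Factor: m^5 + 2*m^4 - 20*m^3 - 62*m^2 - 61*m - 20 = (m + 4)*(m^4 - 2*m^3 - 12*m^2 - 14*m - 5) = (m + 1)*(m + 4)*(m^3 - 3*m^2 - 9*m - 5) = (m + 1)^2*(m + 4)*(m^2 - 4*m - 5) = (m - 5)*(m + 1)^2*(m + 4)*(m + 1)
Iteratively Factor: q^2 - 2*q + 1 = (q - 1)*(q - 1)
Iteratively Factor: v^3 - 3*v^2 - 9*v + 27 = (v - 3)*(v^2 - 9) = (v - 3)^2*(v + 3)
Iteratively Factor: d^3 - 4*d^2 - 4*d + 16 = (d - 2)*(d^2 - 2*d - 8) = (d - 4)*(d - 2)*(d + 2)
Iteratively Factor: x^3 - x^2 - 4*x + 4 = (x - 2)*(x^2 + x - 2) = (x - 2)*(x - 1)*(x + 2)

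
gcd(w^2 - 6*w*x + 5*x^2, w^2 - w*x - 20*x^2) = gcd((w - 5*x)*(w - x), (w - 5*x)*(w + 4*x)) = -w + 5*x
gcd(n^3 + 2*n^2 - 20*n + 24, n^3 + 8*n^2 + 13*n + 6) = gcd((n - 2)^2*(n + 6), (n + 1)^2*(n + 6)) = n + 6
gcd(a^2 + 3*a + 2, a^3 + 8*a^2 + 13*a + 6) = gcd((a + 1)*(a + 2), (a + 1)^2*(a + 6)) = a + 1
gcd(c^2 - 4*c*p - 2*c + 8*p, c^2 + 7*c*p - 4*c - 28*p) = 1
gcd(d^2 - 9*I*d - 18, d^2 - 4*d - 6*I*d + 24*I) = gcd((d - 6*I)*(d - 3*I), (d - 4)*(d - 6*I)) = d - 6*I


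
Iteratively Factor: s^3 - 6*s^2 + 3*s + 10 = (s + 1)*(s^2 - 7*s + 10) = (s - 2)*(s + 1)*(s - 5)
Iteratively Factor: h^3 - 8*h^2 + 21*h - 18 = (h - 2)*(h^2 - 6*h + 9) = (h - 3)*(h - 2)*(h - 3)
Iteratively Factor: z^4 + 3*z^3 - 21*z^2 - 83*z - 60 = (z + 3)*(z^3 - 21*z - 20) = (z + 1)*(z + 3)*(z^2 - z - 20) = (z - 5)*(z + 1)*(z + 3)*(z + 4)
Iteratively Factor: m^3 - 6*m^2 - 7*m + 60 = (m + 3)*(m^2 - 9*m + 20) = (m - 5)*(m + 3)*(m - 4)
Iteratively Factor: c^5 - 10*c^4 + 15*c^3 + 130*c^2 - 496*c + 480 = (c + 4)*(c^4 - 14*c^3 + 71*c^2 - 154*c + 120) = (c - 5)*(c + 4)*(c^3 - 9*c^2 + 26*c - 24) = (c - 5)*(c - 2)*(c + 4)*(c^2 - 7*c + 12) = (c - 5)*(c - 3)*(c - 2)*(c + 4)*(c - 4)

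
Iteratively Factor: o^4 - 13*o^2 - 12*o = (o - 4)*(o^3 + 4*o^2 + 3*o) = (o - 4)*(o + 3)*(o^2 + o) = (o - 4)*(o + 1)*(o + 3)*(o)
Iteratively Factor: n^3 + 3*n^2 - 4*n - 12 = (n - 2)*(n^2 + 5*n + 6) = (n - 2)*(n + 2)*(n + 3)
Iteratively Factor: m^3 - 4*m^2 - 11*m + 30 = (m + 3)*(m^2 - 7*m + 10) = (m - 5)*(m + 3)*(m - 2)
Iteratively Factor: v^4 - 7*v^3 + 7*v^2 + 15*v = (v + 1)*(v^3 - 8*v^2 + 15*v) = (v - 3)*(v + 1)*(v^2 - 5*v) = (v - 5)*(v - 3)*(v + 1)*(v)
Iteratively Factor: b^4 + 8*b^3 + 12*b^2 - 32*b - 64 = (b - 2)*(b^3 + 10*b^2 + 32*b + 32) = (b - 2)*(b + 4)*(b^2 + 6*b + 8) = (b - 2)*(b + 4)^2*(b + 2)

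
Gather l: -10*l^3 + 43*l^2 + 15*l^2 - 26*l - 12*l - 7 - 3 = -10*l^3 + 58*l^2 - 38*l - 10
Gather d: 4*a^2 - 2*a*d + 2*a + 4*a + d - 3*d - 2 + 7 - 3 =4*a^2 + 6*a + d*(-2*a - 2) + 2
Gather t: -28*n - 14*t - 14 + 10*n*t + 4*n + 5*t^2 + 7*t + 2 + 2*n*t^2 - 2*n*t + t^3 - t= -24*n + t^3 + t^2*(2*n + 5) + t*(8*n - 8) - 12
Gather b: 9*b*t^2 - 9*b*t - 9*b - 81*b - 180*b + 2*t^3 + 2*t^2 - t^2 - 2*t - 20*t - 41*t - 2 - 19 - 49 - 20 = b*(9*t^2 - 9*t - 270) + 2*t^3 + t^2 - 63*t - 90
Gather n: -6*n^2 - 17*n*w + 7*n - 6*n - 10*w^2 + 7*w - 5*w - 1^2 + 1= -6*n^2 + n*(1 - 17*w) - 10*w^2 + 2*w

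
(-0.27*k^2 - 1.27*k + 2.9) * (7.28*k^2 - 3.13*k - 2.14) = -1.9656*k^4 - 8.4005*k^3 + 25.6649*k^2 - 6.3592*k - 6.206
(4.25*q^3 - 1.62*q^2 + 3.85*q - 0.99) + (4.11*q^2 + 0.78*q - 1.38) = 4.25*q^3 + 2.49*q^2 + 4.63*q - 2.37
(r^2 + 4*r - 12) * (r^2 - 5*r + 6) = r^4 - r^3 - 26*r^2 + 84*r - 72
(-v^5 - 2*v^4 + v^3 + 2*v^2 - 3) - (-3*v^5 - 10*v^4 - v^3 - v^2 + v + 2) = 2*v^5 + 8*v^4 + 2*v^3 + 3*v^2 - v - 5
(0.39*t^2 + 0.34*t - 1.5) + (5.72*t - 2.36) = 0.39*t^2 + 6.06*t - 3.86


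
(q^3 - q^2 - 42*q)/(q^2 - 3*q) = (q^2 - q - 42)/(q - 3)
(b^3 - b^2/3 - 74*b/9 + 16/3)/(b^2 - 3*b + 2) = (9*b^3 - 3*b^2 - 74*b + 48)/(9*(b^2 - 3*b + 2))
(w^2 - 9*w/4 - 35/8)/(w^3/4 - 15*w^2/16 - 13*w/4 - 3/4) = 2*(-8*w^2 + 18*w + 35)/(-4*w^3 + 15*w^2 + 52*w + 12)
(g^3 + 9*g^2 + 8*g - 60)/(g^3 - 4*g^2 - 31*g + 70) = (g + 6)/(g - 7)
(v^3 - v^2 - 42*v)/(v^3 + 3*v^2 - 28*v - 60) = v*(v - 7)/(v^2 - 3*v - 10)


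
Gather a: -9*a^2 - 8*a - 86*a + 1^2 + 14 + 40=-9*a^2 - 94*a + 55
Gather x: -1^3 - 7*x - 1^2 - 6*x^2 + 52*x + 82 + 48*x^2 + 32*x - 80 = 42*x^2 + 77*x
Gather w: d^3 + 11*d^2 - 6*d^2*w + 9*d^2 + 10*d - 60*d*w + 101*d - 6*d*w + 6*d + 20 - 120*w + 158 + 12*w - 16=d^3 + 20*d^2 + 117*d + w*(-6*d^2 - 66*d - 108) + 162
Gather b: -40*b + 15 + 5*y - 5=-40*b + 5*y + 10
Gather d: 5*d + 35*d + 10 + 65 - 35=40*d + 40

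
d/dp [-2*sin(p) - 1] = -2*cos(p)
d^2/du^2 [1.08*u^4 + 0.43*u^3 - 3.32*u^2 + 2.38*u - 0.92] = 12.96*u^2 + 2.58*u - 6.64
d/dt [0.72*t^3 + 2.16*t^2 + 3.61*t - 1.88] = 2.16*t^2 + 4.32*t + 3.61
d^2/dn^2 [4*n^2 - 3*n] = 8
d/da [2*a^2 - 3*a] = 4*a - 3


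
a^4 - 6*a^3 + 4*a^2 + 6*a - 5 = (a - 5)*(a - 1)^2*(a + 1)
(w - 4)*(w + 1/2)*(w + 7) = w^3 + 7*w^2/2 - 53*w/2 - 14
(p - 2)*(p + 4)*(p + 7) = p^3 + 9*p^2 + 6*p - 56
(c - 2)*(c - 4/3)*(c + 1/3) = c^3 - 3*c^2 + 14*c/9 + 8/9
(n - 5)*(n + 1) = n^2 - 4*n - 5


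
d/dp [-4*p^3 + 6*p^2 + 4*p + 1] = -12*p^2 + 12*p + 4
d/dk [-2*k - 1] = -2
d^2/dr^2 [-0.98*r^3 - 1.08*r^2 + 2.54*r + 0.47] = -5.88*r - 2.16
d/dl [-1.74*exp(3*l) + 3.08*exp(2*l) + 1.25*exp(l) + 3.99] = (-5.22*exp(2*l) + 6.16*exp(l) + 1.25)*exp(l)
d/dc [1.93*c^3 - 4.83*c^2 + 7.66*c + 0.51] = 5.79*c^2 - 9.66*c + 7.66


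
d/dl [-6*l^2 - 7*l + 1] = -12*l - 7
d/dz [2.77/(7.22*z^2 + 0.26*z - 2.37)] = (-39.9988*z - 0.7202)/(7.22*z^2 + 0.26*z - 2.37)^2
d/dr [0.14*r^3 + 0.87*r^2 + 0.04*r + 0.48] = 0.42*r^2 + 1.74*r + 0.04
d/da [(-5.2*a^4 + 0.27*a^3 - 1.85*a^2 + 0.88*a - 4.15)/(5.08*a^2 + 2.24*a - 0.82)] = (-52.832*a^5 - 33.5724*a^4 + 18.2656*a^3 - 9.2786*a^2 + 45.198*a + 8.5744)/(25.8064*a^4 + 22.7584*a^3 - 3.3136*a^2 - 3.6736*a + 0.6724)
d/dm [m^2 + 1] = 2*m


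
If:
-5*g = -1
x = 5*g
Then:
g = 1/5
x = 1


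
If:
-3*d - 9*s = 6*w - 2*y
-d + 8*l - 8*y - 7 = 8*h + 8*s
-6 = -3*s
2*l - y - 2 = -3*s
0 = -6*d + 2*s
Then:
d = 2/3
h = -y/2 - 119/24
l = y/2 - 2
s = 2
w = y/3 - 10/3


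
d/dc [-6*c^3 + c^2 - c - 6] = -18*c^2 + 2*c - 1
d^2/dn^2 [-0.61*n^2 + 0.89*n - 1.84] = -1.22000000000000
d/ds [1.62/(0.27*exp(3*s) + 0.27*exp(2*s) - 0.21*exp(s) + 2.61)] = (-1.3122*exp(2*s) - 0.8748*exp(s) + 0.3402)*exp(s)/(0.27*exp(3*s) + 0.27*exp(2*s) - 0.21*exp(s) + 2.61)^2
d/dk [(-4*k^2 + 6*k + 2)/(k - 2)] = 2*(-2*k^2 + 8*k - 7)/(k^2 - 4*k + 4)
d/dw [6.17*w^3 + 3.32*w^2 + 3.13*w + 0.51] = 18.51*w^2 + 6.64*w + 3.13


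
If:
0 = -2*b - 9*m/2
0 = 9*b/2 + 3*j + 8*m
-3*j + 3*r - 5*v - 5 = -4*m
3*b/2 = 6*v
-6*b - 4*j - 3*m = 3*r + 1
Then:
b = -648/593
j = 204/593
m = 288/593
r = 1615/1779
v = -162/593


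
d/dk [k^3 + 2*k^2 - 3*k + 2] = 3*k^2 + 4*k - 3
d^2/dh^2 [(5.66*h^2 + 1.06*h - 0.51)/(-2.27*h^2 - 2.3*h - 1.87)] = (-2.8421709430404e-14*h^4 + 48.1775719999999*h^3 + 159.924678*h^2 + 42.973824*h - 29.400786)/(11.697083*h^6 + 35.55501*h^5 + 64.932669*h^4 + 70.74662*h^3 + 53.490789*h^2 + 24.12861*h + 6.539203)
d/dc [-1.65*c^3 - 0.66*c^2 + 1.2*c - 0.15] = -4.95*c^2 - 1.32*c + 1.2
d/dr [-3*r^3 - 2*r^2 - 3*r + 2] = -9*r^2 - 4*r - 3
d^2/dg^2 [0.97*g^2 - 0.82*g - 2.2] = 1.94000000000000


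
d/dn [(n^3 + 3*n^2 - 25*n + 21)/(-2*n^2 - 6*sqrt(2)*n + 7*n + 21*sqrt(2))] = ((4*n - 7 + 6*sqrt(2))*(n^3 + 3*n^2 - 25*n + 21) + (-3*n^2 - 6*n + 25)*(2*n^2 - 7*n + 6*sqrt(2)*n - 21*sqrt(2)))/(2*n^2 - 7*n + 6*sqrt(2)*n - 21*sqrt(2))^2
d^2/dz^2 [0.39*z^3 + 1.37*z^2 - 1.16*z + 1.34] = 2.34*z + 2.74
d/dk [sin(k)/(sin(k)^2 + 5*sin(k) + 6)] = (cos(k)^2 + 5)*cos(k)/((sin(k) + 2)^2*(sin(k) + 3)^2)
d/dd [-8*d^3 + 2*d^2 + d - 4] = -24*d^2 + 4*d + 1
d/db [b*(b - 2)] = 2*b - 2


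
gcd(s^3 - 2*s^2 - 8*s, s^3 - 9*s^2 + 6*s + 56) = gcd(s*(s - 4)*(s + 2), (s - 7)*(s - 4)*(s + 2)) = s^2 - 2*s - 8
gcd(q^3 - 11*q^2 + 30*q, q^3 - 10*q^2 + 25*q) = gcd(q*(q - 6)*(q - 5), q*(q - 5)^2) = q^2 - 5*q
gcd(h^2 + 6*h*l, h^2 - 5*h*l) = h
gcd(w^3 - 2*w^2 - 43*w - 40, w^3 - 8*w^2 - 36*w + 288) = w - 8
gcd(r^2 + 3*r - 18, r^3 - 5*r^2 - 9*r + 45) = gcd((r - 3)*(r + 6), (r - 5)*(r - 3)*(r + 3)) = r - 3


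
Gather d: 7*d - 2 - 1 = 7*d - 3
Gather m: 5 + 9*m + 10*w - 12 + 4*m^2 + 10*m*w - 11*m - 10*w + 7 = 4*m^2 + m*(10*w - 2)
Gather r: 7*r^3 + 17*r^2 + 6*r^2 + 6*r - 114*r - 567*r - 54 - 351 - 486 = 7*r^3 + 23*r^2 - 675*r - 891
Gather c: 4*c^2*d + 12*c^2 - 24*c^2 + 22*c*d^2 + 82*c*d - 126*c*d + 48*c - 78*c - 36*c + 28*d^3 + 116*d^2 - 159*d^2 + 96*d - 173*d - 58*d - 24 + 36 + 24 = c^2*(4*d - 12) + c*(22*d^2 - 44*d - 66) + 28*d^3 - 43*d^2 - 135*d + 36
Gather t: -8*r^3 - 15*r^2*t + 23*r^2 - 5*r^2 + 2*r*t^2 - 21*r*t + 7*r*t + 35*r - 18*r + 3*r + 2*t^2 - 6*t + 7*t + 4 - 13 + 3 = -8*r^3 + 18*r^2 + 20*r + t^2*(2*r + 2) + t*(-15*r^2 - 14*r + 1) - 6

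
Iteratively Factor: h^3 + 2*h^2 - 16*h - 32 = (h + 4)*(h^2 - 2*h - 8) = (h - 4)*(h + 4)*(h + 2)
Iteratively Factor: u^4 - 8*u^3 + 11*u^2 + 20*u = (u)*(u^3 - 8*u^2 + 11*u + 20) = u*(u - 4)*(u^2 - 4*u - 5) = u*(u - 4)*(u + 1)*(u - 5)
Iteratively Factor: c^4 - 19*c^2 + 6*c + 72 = (c - 3)*(c^3 + 3*c^2 - 10*c - 24) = (c - 3)*(c + 4)*(c^2 - c - 6) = (c - 3)^2*(c + 4)*(c + 2)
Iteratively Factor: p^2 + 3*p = (p)*(p + 3)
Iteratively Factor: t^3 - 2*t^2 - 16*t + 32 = (t + 4)*(t^2 - 6*t + 8) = (t - 2)*(t + 4)*(t - 4)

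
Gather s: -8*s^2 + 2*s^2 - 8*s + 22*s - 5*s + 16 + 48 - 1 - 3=-6*s^2 + 9*s + 60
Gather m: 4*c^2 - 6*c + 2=4*c^2 - 6*c + 2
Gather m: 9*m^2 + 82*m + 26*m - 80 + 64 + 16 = 9*m^2 + 108*m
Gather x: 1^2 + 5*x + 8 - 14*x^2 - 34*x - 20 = -14*x^2 - 29*x - 11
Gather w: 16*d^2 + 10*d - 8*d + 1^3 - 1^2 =16*d^2 + 2*d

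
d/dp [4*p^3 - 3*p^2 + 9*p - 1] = 12*p^2 - 6*p + 9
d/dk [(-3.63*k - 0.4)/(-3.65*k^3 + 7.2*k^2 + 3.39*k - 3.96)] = (-26.499*k^3 + 21.756*k^2 + 5.76*k + 15.7308)/(13.3225*k^6 - 52.56*k^5 + 27.093*k^4 + 77.724*k^3 - 45.5319*k^2 - 26.8488*k + 15.6816)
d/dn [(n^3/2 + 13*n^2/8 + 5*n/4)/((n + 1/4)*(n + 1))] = (16*n^4 + 40*n^3 + 37*n^2 + 26*n + 10)/(2*(16*n^4 + 40*n^3 + 33*n^2 + 10*n + 1))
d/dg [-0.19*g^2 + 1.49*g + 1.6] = 1.49 - 0.38*g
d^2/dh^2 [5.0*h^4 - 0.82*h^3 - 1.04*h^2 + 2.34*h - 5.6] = 60.0*h^2 - 4.92*h - 2.08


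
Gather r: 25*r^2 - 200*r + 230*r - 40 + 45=25*r^2 + 30*r + 5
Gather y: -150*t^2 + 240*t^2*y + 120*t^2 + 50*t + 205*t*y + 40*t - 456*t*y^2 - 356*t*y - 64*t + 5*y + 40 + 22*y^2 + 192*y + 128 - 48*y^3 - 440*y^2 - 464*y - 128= -30*t^2 + 26*t - 48*y^3 + y^2*(-456*t - 418) + y*(240*t^2 - 151*t - 267) + 40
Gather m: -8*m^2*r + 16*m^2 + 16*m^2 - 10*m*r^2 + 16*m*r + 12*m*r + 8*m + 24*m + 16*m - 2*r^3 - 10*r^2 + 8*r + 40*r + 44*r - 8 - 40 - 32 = m^2*(32 - 8*r) + m*(-10*r^2 + 28*r + 48) - 2*r^3 - 10*r^2 + 92*r - 80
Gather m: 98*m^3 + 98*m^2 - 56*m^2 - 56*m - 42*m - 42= 98*m^3 + 42*m^2 - 98*m - 42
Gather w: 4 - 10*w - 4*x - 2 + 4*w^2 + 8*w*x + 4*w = 4*w^2 + w*(8*x - 6) - 4*x + 2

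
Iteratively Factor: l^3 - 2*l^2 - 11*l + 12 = (l - 1)*(l^2 - l - 12) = (l - 1)*(l + 3)*(l - 4)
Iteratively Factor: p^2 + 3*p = (p + 3)*(p)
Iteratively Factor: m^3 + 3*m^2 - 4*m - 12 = (m - 2)*(m^2 + 5*m + 6) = (m - 2)*(m + 2)*(m + 3)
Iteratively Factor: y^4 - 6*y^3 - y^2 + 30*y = (y + 2)*(y^3 - 8*y^2 + 15*y) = (y - 5)*(y + 2)*(y^2 - 3*y) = (y - 5)*(y - 3)*(y + 2)*(y)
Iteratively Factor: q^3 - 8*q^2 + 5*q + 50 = (q - 5)*(q^2 - 3*q - 10) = (q - 5)^2*(q + 2)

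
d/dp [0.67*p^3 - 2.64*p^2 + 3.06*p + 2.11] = 2.01*p^2 - 5.28*p + 3.06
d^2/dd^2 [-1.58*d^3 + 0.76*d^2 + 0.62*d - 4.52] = 1.52 - 9.48*d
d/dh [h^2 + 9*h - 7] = 2*h + 9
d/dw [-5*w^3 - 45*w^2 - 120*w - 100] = -15*w^2 - 90*w - 120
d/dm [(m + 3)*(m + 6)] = 2*m + 9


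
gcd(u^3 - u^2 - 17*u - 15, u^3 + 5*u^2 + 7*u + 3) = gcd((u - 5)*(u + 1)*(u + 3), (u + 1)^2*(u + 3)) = u^2 + 4*u + 3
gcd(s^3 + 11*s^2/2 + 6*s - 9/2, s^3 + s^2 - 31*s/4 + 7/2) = s - 1/2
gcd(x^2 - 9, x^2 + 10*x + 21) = x + 3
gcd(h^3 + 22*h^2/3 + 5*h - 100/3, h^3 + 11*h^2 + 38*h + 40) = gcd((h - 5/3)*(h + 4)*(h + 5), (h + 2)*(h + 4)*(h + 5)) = h^2 + 9*h + 20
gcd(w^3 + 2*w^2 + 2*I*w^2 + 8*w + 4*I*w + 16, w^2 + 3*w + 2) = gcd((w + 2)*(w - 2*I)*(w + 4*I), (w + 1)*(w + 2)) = w + 2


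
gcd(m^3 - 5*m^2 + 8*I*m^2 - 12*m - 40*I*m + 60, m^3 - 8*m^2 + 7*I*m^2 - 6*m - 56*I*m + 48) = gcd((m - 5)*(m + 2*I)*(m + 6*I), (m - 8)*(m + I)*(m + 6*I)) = m + 6*I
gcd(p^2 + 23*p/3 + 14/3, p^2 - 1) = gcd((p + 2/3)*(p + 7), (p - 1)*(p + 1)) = 1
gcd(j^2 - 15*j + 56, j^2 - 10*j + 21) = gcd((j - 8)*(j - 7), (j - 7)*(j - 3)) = j - 7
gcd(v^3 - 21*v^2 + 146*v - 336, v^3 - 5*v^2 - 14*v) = v - 7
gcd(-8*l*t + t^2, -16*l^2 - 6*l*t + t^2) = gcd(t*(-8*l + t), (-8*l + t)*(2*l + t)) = -8*l + t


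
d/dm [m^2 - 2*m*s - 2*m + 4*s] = 2*m - 2*s - 2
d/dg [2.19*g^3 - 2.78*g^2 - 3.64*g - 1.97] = 6.57*g^2 - 5.56*g - 3.64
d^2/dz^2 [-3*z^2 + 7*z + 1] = -6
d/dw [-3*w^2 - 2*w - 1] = -6*w - 2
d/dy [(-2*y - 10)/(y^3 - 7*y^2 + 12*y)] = 4*(y^3 + 4*y^2 - 35*y + 30)/(y^2*(y^4 - 14*y^3 + 73*y^2 - 168*y + 144))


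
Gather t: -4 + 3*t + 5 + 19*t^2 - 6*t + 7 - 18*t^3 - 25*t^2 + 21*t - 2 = -18*t^3 - 6*t^2 + 18*t + 6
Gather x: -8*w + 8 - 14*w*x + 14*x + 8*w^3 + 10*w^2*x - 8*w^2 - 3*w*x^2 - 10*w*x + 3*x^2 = 8*w^3 - 8*w^2 - 8*w + x^2*(3 - 3*w) + x*(10*w^2 - 24*w + 14) + 8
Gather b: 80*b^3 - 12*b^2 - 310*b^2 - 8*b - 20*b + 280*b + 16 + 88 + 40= 80*b^3 - 322*b^2 + 252*b + 144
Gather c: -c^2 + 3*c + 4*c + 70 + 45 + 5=-c^2 + 7*c + 120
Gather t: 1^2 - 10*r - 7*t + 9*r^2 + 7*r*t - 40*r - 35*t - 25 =9*r^2 - 50*r + t*(7*r - 42) - 24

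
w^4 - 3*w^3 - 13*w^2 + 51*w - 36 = (w - 3)^2*(w - 1)*(w + 4)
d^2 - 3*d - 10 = (d - 5)*(d + 2)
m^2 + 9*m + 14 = (m + 2)*(m + 7)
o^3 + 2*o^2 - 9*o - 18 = (o - 3)*(o + 2)*(o + 3)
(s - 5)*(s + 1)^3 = s^4 - 2*s^3 - 12*s^2 - 14*s - 5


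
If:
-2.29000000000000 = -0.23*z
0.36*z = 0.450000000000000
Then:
No Solution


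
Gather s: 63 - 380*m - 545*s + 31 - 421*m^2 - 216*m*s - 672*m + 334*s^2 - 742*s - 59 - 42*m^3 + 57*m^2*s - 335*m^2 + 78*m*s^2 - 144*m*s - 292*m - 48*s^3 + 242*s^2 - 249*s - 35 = -42*m^3 - 756*m^2 - 1344*m - 48*s^3 + s^2*(78*m + 576) + s*(57*m^2 - 360*m - 1536)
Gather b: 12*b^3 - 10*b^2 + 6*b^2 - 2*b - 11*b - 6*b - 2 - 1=12*b^3 - 4*b^2 - 19*b - 3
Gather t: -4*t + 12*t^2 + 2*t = 12*t^2 - 2*t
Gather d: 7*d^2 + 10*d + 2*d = 7*d^2 + 12*d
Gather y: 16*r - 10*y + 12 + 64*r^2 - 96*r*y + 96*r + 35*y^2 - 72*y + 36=64*r^2 + 112*r + 35*y^2 + y*(-96*r - 82) + 48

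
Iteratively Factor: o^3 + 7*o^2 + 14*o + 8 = (o + 2)*(o^2 + 5*o + 4) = (o + 2)*(o + 4)*(o + 1)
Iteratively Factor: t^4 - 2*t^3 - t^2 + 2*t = (t - 2)*(t^3 - t) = t*(t - 2)*(t^2 - 1) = t*(t - 2)*(t + 1)*(t - 1)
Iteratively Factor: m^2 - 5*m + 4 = (m - 4)*(m - 1)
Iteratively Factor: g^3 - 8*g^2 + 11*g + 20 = (g - 5)*(g^2 - 3*g - 4) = (g - 5)*(g - 4)*(g + 1)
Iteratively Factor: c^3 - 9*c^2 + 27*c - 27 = (c - 3)*(c^2 - 6*c + 9) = (c - 3)^2*(c - 3)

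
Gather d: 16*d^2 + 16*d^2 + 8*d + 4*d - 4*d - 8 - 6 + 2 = 32*d^2 + 8*d - 12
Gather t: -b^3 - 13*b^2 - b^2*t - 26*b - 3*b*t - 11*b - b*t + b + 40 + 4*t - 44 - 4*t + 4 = -b^3 - 13*b^2 - 36*b + t*(-b^2 - 4*b)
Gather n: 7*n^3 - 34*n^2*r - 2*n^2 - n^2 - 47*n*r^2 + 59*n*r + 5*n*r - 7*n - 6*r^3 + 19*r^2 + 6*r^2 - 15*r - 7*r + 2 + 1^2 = 7*n^3 + n^2*(-34*r - 3) + n*(-47*r^2 + 64*r - 7) - 6*r^3 + 25*r^2 - 22*r + 3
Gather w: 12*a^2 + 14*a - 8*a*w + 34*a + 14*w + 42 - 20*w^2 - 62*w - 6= 12*a^2 + 48*a - 20*w^2 + w*(-8*a - 48) + 36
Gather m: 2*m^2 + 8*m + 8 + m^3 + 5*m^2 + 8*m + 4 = m^3 + 7*m^2 + 16*m + 12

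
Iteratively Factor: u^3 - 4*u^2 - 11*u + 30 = (u - 2)*(u^2 - 2*u - 15) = (u - 5)*(u - 2)*(u + 3)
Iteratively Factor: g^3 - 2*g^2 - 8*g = (g)*(g^2 - 2*g - 8) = g*(g + 2)*(g - 4)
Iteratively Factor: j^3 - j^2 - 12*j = (j)*(j^2 - j - 12) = j*(j - 4)*(j + 3)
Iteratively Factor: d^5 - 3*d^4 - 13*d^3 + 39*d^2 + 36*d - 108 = (d + 3)*(d^4 - 6*d^3 + 5*d^2 + 24*d - 36) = (d - 3)*(d + 3)*(d^3 - 3*d^2 - 4*d + 12) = (d - 3)*(d - 2)*(d + 3)*(d^2 - d - 6) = (d - 3)^2*(d - 2)*(d + 3)*(d + 2)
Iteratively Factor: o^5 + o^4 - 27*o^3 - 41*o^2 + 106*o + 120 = (o + 1)*(o^4 - 27*o^2 - 14*o + 120) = (o - 5)*(o + 1)*(o^3 + 5*o^2 - 2*o - 24) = (o - 5)*(o - 2)*(o + 1)*(o^2 + 7*o + 12) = (o - 5)*(o - 2)*(o + 1)*(o + 4)*(o + 3)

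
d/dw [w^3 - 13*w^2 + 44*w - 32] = 3*w^2 - 26*w + 44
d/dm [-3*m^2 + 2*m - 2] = 2 - 6*m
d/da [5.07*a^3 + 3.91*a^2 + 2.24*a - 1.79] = 15.21*a^2 + 7.82*a + 2.24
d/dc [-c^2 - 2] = -2*c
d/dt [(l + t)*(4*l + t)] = 5*l + 2*t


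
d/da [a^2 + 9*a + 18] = 2*a + 9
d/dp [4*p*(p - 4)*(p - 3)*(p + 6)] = 16*p^3 - 12*p^2 - 240*p + 288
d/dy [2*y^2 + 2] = 4*y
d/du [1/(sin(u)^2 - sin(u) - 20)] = (1 - 2*sin(u))*cos(u)/(sin(u) + cos(u)^2 + 19)^2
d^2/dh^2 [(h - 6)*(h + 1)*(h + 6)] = 6*h + 2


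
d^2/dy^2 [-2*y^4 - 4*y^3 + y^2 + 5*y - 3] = -24*y^2 - 24*y + 2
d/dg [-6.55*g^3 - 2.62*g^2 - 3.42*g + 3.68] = -19.65*g^2 - 5.24*g - 3.42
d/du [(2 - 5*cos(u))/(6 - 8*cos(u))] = 7*sin(u)/(2*(4*cos(u) - 3)^2)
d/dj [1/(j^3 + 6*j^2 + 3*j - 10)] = 3*(-j^2 - 4*j - 1)/(j^3 + 6*j^2 + 3*j - 10)^2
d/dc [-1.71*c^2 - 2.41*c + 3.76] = -3.42*c - 2.41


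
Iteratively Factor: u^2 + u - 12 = (u + 4)*(u - 3)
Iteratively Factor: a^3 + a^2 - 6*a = (a - 2)*(a^2 + 3*a) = (a - 2)*(a + 3)*(a)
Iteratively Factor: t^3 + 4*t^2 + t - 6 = (t + 2)*(t^2 + 2*t - 3) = (t - 1)*(t + 2)*(t + 3)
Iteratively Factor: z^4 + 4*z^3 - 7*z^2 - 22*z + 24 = (z - 2)*(z^3 + 6*z^2 + 5*z - 12) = (z - 2)*(z + 3)*(z^2 + 3*z - 4) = (z - 2)*(z - 1)*(z + 3)*(z + 4)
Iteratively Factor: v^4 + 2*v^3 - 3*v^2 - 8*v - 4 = (v - 2)*(v^3 + 4*v^2 + 5*v + 2) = (v - 2)*(v + 1)*(v^2 + 3*v + 2) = (v - 2)*(v + 1)^2*(v + 2)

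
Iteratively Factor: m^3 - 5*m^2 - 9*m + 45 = (m - 5)*(m^2 - 9) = (m - 5)*(m - 3)*(m + 3)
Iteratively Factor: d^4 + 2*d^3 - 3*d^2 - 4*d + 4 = (d + 2)*(d^3 - 3*d + 2) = (d - 1)*(d + 2)*(d^2 + d - 2) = (d - 1)*(d + 2)^2*(d - 1)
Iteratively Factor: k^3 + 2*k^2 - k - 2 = (k - 1)*(k^2 + 3*k + 2) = (k - 1)*(k + 1)*(k + 2)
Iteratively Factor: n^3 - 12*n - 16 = (n + 2)*(n^2 - 2*n - 8) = (n - 4)*(n + 2)*(n + 2)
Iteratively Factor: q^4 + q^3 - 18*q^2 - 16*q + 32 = (q - 1)*(q^3 + 2*q^2 - 16*q - 32) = (q - 1)*(q + 2)*(q^2 - 16) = (q - 4)*(q - 1)*(q + 2)*(q + 4)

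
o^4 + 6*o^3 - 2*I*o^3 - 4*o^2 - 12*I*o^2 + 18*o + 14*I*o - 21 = (o + 7)*(o - 3*I)*(-I*o + 1)*(I*o - I)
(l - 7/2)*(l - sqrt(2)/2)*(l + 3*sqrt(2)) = l^3 - 7*l^2/2 + 5*sqrt(2)*l^2/2 - 35*sqrt(2)*l/4 - 3*l + 21/2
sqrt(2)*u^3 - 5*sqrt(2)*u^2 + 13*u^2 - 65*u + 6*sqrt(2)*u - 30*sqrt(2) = (u - 5)*(u + 6*sqrt(2))*(sqrt(2)*u + 1)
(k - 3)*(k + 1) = k^2 - 2*k - 3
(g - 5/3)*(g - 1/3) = g^2 - 2*g + 5/9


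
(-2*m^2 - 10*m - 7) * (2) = -4*m^2 - 20*m - 14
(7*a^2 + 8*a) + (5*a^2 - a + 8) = 12*a^2 + 7*a + 8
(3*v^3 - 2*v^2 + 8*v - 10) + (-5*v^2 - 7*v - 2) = 3*v^3 - 7*v^2 + v - 12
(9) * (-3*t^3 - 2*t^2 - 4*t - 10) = -27*t^3 - 18*t^2 - 36*t - 90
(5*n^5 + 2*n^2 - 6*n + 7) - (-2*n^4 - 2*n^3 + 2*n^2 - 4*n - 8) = 5*n^5 + 2*n^4 + 2*n^3 - 2*n + 15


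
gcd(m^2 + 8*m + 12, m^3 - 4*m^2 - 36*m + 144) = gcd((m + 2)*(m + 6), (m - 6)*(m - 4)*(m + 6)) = m + 6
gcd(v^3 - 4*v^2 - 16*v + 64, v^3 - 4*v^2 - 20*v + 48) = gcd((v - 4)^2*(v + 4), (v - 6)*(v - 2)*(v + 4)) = v + 4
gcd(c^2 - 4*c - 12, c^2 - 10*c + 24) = c - 6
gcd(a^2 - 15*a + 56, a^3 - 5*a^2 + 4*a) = 1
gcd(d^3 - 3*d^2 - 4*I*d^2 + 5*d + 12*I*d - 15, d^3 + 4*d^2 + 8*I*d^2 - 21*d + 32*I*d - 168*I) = d - 3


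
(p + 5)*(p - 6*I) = p^2 + 5*p - 6*I*p - 30*I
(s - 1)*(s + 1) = s^2 - 1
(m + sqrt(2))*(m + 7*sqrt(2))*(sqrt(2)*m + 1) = sqrt(2)*m^3 + 17*m^2 + 22*sqrt(2)*m + 14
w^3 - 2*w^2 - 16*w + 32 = (w - 4)*(w - 2)*(w + 4)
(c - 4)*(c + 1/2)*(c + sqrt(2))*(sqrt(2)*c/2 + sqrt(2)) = sqrt(2)*c^4/2 - 3*sqrt(2)*c^3/4 + c^3 - 9*sqrt(2)*c^2/2 - 3*c^2/2 - 9*c - 2*sqrt(2)*c - 4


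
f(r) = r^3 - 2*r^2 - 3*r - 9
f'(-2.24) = 21.01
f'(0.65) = -4.33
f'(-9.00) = 276.00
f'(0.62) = -4.33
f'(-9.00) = 276.00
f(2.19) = -14.66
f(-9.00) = -873.00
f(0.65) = -11.52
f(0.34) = -10.21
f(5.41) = 74.57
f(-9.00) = -873.00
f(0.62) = -11.39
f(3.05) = -8.38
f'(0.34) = -4.01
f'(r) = 3*r^2 - 4*r - 3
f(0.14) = -9.46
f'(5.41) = 63.16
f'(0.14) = -3.50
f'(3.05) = 12.71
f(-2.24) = -23.55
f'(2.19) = 2.63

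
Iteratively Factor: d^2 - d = (d)*(d - 1)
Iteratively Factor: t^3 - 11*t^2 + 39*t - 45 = (t - 5)*(t^2 - 6*t + 9) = (t - 5)*(t - 3)*(t - 3)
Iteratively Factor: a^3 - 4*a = (a)*(a^2 - 4) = a*(a - 2)*(a + 2)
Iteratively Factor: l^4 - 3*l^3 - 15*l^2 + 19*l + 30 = (l - 5)*(l^3 + 2*l^2 - 5*l - 6) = (l - 5)*(l + 3)*(l^2 - l - 2) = (l - 5)*(l - 2)*(l + 3)*(l + 1)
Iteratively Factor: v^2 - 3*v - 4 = (v - 4)*(v + 1)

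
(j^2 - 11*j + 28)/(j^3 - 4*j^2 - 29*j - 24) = (-j^2 + 11*j - 28)/(-j^3 + 4*j^2 + 29*j + 24)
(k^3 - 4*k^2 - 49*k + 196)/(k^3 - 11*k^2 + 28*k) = (k + 7)/k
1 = 1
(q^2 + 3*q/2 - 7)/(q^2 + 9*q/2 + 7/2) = (q - 2)/(q + 1)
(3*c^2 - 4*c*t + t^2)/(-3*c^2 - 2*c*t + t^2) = (-c + t)/(c + t)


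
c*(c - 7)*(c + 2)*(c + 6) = c^4 + c^3 - 44*c^2 - 84*c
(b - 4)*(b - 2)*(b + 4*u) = b^3 + 4*b^2*u - 6*b^2 - 24*b*u + 8*b + 32*u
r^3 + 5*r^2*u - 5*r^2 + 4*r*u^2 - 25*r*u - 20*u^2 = (r - 5)*(r + u)*(r + 4*u)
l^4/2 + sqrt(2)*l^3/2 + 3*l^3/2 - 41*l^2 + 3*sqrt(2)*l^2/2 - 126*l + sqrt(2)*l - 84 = (l/2 + 1/2)*(l + 2)*(l - 6*sqrt(2))*(l + 7*sqrt(2))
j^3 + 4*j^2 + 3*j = j*(j + 1)*(j + 3)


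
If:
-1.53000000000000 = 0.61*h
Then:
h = -2.51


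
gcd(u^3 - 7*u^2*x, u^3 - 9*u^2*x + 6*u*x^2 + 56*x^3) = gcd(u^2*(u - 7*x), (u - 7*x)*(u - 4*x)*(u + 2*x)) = -u + 7*x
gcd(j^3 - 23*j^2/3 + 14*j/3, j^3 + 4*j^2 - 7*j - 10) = 1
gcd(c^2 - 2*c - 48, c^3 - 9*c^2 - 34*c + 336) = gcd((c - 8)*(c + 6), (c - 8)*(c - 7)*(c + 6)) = c^2 - 2*c - 48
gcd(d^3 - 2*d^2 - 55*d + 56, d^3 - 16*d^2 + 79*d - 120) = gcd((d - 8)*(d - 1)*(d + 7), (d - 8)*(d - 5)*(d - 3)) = d - 8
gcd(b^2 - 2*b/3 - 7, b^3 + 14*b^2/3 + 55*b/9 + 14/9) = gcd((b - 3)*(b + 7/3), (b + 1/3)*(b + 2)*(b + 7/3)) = b + 7/3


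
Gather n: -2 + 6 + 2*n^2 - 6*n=2*n^2 - 6*n + 4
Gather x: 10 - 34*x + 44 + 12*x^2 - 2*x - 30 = 12*x^2 - 36*x + 24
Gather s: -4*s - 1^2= -4*s - 1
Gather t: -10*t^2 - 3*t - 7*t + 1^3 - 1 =-10*t^2 - 10*t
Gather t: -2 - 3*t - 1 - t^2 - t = -t^2 - 4*t - 3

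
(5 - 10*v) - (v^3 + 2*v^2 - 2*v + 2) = -v^3 - 2*v^2 - 8*v + 3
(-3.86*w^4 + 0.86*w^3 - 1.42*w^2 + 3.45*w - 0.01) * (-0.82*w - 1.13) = 3.1652*w^5 + 3.6566*w^4 + 0.1926*w^3 - 1.2244*w^2 - 3.8903*w + 0.0113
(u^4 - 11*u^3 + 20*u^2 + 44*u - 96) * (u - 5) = u^5 - 16*u^4 + 75*u^3 - 56*u^2 - 316*u + 480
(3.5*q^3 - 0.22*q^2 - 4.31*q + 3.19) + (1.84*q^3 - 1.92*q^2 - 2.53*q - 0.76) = 5.34*q^3 - 2.14*q^2 - 6.84*q + 2.43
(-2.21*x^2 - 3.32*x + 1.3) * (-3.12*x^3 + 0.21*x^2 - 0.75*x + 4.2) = 6.8952*x^5 + 9.8943*x^4 - 3.0957*x^3 - 6.519*x^2 - 14.919*x + 5.46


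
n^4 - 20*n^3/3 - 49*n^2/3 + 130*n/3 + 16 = (n - 8)*(n - 2)*(n + 1/3)*(n + 3)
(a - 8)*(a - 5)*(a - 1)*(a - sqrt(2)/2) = a^4 - 14*a^3 - sqrt(2)*a^3/2 + 7*sqrt(2)*a^2 + 53*a^2 - 40*a - 53*sqrt(2)*a/2 + 20*sqrt(2)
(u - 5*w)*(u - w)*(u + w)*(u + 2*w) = u^4 - 3*u^3*w - 11*u^2*w^2 + 3*u*w^3 + 10*w^4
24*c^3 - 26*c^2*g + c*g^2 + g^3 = (-4*c + g)*(-c + g)*(6*c + g)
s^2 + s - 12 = (s - 3)*(s + 4)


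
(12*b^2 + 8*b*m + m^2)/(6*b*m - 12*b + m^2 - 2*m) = (2*b + m)/(m - 2)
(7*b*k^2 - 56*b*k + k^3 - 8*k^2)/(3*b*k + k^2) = (7*b*k - 56*b + k^2 - 8*k)/(3*b + k)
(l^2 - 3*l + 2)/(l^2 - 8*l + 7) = (l - 2)/(l - 7)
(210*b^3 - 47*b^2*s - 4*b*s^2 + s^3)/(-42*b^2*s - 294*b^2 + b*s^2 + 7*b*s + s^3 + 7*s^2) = (-5*b + s)/(s + 7)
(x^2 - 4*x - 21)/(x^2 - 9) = (x - 7)/(x - 3)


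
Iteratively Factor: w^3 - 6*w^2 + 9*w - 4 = (w - 4)*(w^2 - 2*w + 1) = (w - 4)*(w - 1)*(w - 1)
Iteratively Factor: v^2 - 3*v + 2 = (v - 2)*(v - 1)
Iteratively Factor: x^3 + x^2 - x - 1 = (x - 1)*(x^2 + 2*x + 1) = (x - 1)*(x + 1)*(x + 1)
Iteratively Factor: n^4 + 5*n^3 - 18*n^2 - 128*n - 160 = (n + 4)*(n^3 + n^2 - 22*n - 40) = (n - 5)*(n + 4)*(n^2 + 6*n + 8) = (n - 5)*(n + 4)^2*(n + 2)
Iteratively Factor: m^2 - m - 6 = (m + 2)*(m - 3)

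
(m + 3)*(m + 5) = m^2 + 8*m + 15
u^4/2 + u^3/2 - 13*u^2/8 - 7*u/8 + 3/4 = (u/2 + 1/2)*(u - 3/2)*(u - 1/2)*(u + 2)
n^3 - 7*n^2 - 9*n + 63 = (n - 7)*(n - 3)*(n + 3)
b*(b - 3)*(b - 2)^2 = b^4 - 7*b^3 + 16*b^2 - 12*b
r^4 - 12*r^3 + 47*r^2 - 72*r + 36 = (r - 6)*(r - 3)*(r - 2)*(r - 1)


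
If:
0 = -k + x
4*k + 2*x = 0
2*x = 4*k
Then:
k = 0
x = 0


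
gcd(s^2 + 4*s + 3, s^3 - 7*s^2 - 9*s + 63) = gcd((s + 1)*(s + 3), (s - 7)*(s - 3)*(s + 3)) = s + 3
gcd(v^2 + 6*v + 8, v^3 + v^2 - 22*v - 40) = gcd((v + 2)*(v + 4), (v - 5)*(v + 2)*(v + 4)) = v^2 + 6*v + 8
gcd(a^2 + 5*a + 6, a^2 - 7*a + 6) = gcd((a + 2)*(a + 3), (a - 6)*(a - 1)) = 1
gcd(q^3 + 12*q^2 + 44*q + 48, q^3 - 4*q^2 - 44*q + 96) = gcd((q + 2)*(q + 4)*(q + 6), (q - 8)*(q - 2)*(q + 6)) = q + 6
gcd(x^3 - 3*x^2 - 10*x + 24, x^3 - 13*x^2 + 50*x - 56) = x^2 - 6*x + 8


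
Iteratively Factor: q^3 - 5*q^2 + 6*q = (q - 2)*(q^2 - 3*q) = q*(q - 2)*(q - 3)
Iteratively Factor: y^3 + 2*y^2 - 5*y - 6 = (y + 3)*(y^2 - y - 2) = (y + 1)*(y + 3)*(y - 2)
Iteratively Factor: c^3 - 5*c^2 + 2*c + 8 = (c - 4)*(c^2 - c - 2) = (c - 4)*(c - 2)*(c + 1)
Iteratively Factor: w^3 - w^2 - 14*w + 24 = (w - 2)*(w^2 + w - 12) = (w - 3)*(w - 2)*(w + 4)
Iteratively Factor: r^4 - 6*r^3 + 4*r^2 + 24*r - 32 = (r + 2)*(r^3 - 8*r^2 + 20*r - 16) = (r - 2)*(r + 2)*(r^2 - 6*r + 8) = (r - 2)^2*(r + 2)*(r - 4)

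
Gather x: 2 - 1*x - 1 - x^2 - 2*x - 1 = -x^2 - 3*x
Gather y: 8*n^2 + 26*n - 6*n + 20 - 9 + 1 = 8*n^2 + 20*n + 12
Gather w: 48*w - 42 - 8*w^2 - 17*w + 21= -8*w^2 + 31*w - 21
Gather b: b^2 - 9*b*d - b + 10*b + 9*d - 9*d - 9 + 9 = b^2 + b*(9 - 9*d)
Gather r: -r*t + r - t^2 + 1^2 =r*(1 - t) - t^2 + 1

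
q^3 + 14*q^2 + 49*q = q*(q + 7)^2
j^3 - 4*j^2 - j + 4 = (j - 4)*(j - 1)*(j + 1)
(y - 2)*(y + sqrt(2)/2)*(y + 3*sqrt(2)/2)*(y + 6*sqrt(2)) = y^4 - 2*y^3 + 8*sqrt(2)*y^3 - 16*sqrt(2)*y^2 + 51*y^2/2 - 51*y + 9*sqrt(2)*y - 18*sqrt(2)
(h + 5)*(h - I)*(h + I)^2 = h^4 + 5*h^3 + I*h^3 + h^2 + 5*I*h^2 + 5*h + I*h + 5*I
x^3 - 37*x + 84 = (x - 4)*(x - 3)*(x + 7)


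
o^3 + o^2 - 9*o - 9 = (o - 3)*(o + 1)*(o + 3)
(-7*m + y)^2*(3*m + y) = 147*m^3 + 7*m^2*y - 11*m*y^2 + y^3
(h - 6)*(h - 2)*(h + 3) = h^3 - 5*h^2 - 12*h + 36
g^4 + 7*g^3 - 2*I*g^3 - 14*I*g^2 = g^2*(g + 7)*(g - 2*I)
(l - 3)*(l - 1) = l^2 - 4*l + 3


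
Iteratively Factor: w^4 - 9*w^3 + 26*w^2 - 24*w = (w)*(w^3 - 9*w^2 + 26*w - 24) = w*(w - 4)*(w^2 - 5*w + 6) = w*(w - 4)*(w - 2)*(w - 3)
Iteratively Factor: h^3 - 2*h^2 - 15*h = (h - 5)*(h^2 + 3*h) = (h - 5)*(h + 3)*(h)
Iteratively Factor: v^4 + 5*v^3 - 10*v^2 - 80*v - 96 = (v + 3)*(v^3 + 2*v^2 - 16*v - 32) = (v + 2)*(v + 3)*(v^2 - 16) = (v + 2)*(v + 3)*(v + 4)*(v - 4)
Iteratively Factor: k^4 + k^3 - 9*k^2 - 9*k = (k - 3)*(k^3 + 4*k^2 + 3*k) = (k - 3)*(k + 3)*(k^2 + k) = (k - 3)*(k + 1)*(k + 3)*(k)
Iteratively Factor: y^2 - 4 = (y + 2)*(y - 2)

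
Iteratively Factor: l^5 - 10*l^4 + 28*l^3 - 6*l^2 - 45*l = (l - 5)*(l^4 - 5*l^3 + 3*l^2 + 9*l) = (l - 5)*(l + 1)*(l^3 - 6*l^2 + 9*l) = (l - 5)*(l - 3)*(l + 1)*(l^2 - 3*l) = l*(l - 5)*(l - 3)*(l + 1)*(l - 3)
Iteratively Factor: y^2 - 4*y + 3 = (y - 3)*(y - 1)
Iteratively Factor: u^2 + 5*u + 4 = (u + 4)*(u + 1)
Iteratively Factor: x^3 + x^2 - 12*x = (x - 3)*(x^2 + 4*x) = (x - 3)*(x + 4)*(x)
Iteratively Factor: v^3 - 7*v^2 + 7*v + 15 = (v - 5)*(v^2 - 2*v - 3) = (v - 5)*(v - 3)*(v + 1)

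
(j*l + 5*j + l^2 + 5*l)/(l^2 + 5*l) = (j + l)/l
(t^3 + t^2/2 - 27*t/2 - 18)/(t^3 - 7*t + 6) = (t^2 - 5*t/2 - 6)/(t^2 - 3*t + 2)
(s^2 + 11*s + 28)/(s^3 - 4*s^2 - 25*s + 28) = (s + 7)/(s^2 - 8*s + 7)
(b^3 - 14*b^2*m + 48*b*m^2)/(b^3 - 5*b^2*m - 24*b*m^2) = (b - 6*m)/(b + 3*m)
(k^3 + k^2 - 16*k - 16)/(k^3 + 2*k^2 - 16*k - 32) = (k + 1)/(k + 2)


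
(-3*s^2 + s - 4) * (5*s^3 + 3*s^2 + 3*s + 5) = -15*s^5 - 4*s^4 - 26*s^3 - 24*s^2 - 7*s - 20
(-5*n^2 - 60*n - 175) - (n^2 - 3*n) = -6*n^2 - 57*n - 175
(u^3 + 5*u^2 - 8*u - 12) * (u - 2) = u^4 + 3*u^3 - 18*u^2 + 4*u + 24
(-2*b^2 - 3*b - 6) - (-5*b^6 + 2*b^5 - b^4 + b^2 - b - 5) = 5*b^6 - 2*b^5 + b^4 - 3*b^2 - 2*b - 1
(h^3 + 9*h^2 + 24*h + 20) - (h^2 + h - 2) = h^3 + 8*h^2 + 23*h + 22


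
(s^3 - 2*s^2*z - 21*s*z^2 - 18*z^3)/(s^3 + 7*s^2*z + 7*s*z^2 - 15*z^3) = (-s^2 + 5*s*z + 6*z^2)/(-s^2 - 4*s*z + 5*z^2)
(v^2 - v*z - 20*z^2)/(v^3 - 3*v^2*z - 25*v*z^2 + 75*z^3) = (-v - 4*z)/(-v^2 - 2*v*z + 15*z^2)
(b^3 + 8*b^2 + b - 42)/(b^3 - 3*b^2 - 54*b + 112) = (b + 3)/(b - 8)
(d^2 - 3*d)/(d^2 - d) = (d - 3)/(d - 1)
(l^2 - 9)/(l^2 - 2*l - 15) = (l - 3)/(l - 5)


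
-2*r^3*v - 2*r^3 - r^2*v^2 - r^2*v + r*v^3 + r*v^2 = (-2*r + v)*(r + v)*(r*v + r)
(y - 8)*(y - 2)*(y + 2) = y^3 - 8*y^2 - 4*y + 32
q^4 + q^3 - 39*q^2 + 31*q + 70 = (q - 5)*(q - 2)*(q + 1)*(q + 7)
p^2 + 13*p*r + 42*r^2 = (p + 6*r)*(p + 7*r)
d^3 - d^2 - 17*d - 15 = (d - 5)*(d + 1)*(d + 3)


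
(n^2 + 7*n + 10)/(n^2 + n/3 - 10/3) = 3*(n + 5)/(3*n - 5)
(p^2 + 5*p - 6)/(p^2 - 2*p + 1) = (p + 6)/(p - 1)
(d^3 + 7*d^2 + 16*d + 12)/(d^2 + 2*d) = d + 5 + 6/d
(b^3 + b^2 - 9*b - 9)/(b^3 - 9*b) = (b + 1)/b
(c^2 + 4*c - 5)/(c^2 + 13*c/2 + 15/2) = 2*(c - 1)/(2*c + 3)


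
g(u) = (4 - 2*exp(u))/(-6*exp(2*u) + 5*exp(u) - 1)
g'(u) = (4 - 2*exp(u))*(12*exp(2*u) - 5*exp(u))/(-6*exp(2*u) + 5*exp(u) - 1)^2 - 2*exp(u)/(-6*exp(2*u) + 5*exp(u) - 1)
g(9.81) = 0.00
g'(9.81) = -0.00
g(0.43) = -0.12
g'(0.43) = 0.75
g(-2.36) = -6.56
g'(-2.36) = -3.79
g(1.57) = 0.05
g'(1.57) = -0.02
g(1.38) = 0.05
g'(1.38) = -0.01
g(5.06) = 0.00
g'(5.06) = -0.00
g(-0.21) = -2.67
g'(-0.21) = 13.35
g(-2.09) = -7.93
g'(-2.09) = -6.76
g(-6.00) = -4.05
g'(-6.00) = -0.05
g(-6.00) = -4.05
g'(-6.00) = -0.05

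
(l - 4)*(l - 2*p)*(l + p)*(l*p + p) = l^4*p - l^3*p^2 - 3*l^3*p - 2*l^2*p^3 + 3*l^2*p^2 - 4*l^2*p + 6*l*p^3 + 4*l*p^2 + 8*p^3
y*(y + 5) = y^2 + 5*y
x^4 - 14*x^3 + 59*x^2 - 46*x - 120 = (x - 6)*(x - 5)*(x - 4)*(x + 1)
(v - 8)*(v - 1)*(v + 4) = v^3 - 5*v^2 - 28*v + 32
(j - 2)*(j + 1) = j^2 - j - 2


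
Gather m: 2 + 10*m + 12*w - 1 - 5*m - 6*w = 5*m + 6*w + 1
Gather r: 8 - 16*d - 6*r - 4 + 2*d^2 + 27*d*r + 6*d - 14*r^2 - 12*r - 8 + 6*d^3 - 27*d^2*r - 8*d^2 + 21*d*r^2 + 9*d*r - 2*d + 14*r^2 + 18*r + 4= 6*d^3 - 6*d^2 + 21*d*r^2 - 12*d + r*(-27*d^2 + 36*d)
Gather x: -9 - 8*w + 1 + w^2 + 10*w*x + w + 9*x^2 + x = w^2 - 7*w + 9*x^2 + x*(10*w + 1) - 8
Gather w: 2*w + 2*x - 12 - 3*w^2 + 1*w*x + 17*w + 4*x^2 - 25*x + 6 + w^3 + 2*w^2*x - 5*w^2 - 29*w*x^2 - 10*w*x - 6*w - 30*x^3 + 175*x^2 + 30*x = w^3 + w^2*(2*x - 8) + w*(-29*x^2 - 9*x + 13) - 30*x^3 + 179*x^2 + 7*x - 6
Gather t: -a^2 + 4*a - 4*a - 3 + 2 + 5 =4 - a^2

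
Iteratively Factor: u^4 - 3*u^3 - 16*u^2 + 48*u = (u - 4)*(u^3 + u^2 - 12*u) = (u - 4)*(u + 4)*(u^2 - 3*u) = u*(u - 4)*(u + 4)*(u - 3)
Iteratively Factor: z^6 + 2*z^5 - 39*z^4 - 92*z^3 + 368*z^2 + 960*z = (z)*(z^5 + 2*z^4 - 39*z^3 - 92*z^2 + 368*z + 960) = z*(z + 4)*(z^4 - 2*z^3 - 31*z^2 + 32*z + 240) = z*(z - 4)*(z + 4)*(z^3 + 2*z^2 - 23*z - 60) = z*(z - 4)*(z + 4)^2*(z^2 - 2*z - 15) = z*(z - 4)*(z + 3)*(z + 4)^2*(z - 5)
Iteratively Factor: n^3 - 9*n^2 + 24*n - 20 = (n - 2)*(n^2 - 7*n + 10) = (n - 2)^2*(n - 5)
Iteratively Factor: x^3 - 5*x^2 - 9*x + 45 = (x - 5)*(x^2 - 9) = (x - 5)*(x - 3)*(x + 3)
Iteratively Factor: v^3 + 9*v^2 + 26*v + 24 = (v + 2)*(v^2 + 7*v + 12) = (v + 2)*(v + 3)*(v + 4)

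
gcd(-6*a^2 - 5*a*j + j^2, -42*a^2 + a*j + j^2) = 6*a - j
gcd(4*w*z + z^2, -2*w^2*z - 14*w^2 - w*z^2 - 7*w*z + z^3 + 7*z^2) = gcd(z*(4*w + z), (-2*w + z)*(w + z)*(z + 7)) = 1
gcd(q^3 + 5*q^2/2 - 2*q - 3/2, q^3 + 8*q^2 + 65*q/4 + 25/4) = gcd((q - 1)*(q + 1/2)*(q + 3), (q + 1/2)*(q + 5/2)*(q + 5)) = q + 1/2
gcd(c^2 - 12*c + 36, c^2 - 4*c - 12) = c - 6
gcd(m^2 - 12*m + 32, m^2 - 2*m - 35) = 1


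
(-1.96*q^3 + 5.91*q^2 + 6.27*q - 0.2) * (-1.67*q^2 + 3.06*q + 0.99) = 3.2732*q^5 - 15.8673*q^4 + 5.6733*q^3 + 25.3711*q^2 + 5.5953*q - 0.198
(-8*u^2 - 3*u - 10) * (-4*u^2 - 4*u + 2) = 32*u^4 + 44*u^3 + 36*u^2 + 34*u - 20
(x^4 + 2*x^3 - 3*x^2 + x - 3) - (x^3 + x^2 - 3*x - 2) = x^4 + x^3 - 4*x^2 + 4*x - 1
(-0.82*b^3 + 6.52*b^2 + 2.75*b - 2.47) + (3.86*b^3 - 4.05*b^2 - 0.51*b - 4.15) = 3.04*b^3 + 2.47*b^2 + 2.24*b - 6.62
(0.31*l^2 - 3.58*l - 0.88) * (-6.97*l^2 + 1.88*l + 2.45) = -2.1607*l^4 + 25.5354*l^3 + 0.1627*l^2 - 10.4254*l - 2.156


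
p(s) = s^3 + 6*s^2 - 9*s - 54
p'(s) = 3*s^2 + 12*s - 9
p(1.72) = -46.64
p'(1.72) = 20.52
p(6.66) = 447.60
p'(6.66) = 203.99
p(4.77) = 148.12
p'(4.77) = 116.50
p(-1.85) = -23.15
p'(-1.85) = -20.93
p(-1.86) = -22.94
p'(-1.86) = -20.94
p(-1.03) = -39.46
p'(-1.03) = -18.18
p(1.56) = -49.64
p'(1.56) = 17.02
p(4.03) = 72.63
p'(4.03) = 88.08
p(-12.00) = -810.00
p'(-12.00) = 279.00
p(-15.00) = -1944.00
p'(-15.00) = 486.00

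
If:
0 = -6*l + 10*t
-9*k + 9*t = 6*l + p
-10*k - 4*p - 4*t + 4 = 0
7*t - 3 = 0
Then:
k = -2/13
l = 5/7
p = 87/91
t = 3/7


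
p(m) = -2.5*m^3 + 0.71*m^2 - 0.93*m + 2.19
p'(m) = -7.5*m^2 + 1.42*m - 0.93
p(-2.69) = 58.49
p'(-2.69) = -59.02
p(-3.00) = 78.87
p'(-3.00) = -72.69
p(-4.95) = 327.41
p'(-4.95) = -191.73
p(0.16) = 2.05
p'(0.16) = -0.89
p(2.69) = -43.84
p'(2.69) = -51.38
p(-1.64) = 16.65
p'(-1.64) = -23.43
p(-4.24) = 209.46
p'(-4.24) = -141.78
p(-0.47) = 3.04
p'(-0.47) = -3.25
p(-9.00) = 1890.57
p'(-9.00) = -621.21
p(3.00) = -61.71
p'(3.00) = -64.17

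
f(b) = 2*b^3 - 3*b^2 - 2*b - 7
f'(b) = 6*b^2 - 6*b - 2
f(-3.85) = -157.90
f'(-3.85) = 110.04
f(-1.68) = -21.59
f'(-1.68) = 25.01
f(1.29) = -10.28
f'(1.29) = 0.24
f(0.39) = -8.12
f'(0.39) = -3.43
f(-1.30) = -13.86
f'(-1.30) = 15.94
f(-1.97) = -29.99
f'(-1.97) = 33.11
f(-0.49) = -6.98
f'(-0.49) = 2.38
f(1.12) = -10.19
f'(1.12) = -1.19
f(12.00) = 2993.00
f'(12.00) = 790.00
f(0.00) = -7.00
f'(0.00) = -2.00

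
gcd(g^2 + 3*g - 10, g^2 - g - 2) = g - 2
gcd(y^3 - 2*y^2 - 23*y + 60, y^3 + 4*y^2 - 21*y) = y - 3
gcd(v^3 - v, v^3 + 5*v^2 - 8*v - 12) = v + 1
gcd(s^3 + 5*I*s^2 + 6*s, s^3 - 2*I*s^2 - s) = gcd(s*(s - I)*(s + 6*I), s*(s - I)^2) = s^2 - I*s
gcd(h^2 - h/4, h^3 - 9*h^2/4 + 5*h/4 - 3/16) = h - 1/4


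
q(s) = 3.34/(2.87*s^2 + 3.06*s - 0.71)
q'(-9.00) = 0.00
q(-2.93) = 0.22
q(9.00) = 0.01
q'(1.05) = -0.95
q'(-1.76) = 3.01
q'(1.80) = -0.23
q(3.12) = 0.09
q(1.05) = 0.59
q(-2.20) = 0.52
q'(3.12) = -0.05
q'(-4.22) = 0.05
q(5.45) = 0.03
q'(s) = 3.34*(-5.74*s - 3.06)/(2.87*s^2 + 3.06*s - 0.71)^2 = (-19.1716*s - 10.2204)/(2.87*s^2 + 3.06*s - 0.71)^2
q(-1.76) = 1.20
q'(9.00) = -0.00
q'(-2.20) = 0.77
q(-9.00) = 0.02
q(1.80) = 0.24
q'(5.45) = -0.01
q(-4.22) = 0.09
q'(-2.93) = 0.21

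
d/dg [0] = 0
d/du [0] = 0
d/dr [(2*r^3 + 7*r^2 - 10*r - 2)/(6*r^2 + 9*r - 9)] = (4*r^4 + 12*r^3 + 23*r^2 - 34*r + 36)/(3*(4*r^4 + 12*r^3 - 3*r^2 - 18*r + 9))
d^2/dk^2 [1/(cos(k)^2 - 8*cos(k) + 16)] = 2*(-4*cos(k) - cos(2*k) + 2)/(cos(k) - 4)^4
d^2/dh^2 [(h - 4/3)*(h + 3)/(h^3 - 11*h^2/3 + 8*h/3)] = 2*(27*h^6 + 135*h^5 - 1359*h^4 + 3917*h^3 - 5220*h^2 + 3168*h - 768)/(h^3*(27*h^6 - 297*h^5 + 1305*h^4 - 2915*h^3 + 3480*h^2 - 2112*h + 512))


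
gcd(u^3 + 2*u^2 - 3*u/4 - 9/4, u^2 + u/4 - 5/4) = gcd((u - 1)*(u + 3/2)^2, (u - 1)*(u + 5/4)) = u - 1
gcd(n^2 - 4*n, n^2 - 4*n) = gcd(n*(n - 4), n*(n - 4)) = n^2 - 4*n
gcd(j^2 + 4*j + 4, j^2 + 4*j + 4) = j^2 + 4*j + 4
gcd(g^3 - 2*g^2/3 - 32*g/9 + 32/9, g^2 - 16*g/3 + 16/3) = g - 4/3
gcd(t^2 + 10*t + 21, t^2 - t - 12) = t + 3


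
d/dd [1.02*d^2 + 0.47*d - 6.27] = 2.04*d + 0.47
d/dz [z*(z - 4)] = 2*z - 4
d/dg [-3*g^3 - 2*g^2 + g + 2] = -9*g^2 - 4*g + 1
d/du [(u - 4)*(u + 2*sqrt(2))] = 2*u - 4 + 2*sqrt(2)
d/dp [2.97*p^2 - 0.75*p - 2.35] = 5.94*p - 0.75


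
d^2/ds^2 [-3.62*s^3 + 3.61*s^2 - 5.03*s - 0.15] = 7.22 - 21.72*s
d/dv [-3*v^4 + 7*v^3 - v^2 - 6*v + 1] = -12*v^3 + 21*v^2 - 2*v - 6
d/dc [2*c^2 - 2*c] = 4*c - 2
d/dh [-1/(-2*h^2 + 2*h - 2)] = (1/2 - h)/(h^2 - h + 1)^2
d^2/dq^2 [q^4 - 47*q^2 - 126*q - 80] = 12*q^2 - 94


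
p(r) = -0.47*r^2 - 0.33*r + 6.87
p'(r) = -0.94*r - 0.33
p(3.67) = -0.67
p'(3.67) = -3.78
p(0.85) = 6.25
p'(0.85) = -1.13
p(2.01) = 4.31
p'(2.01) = -2.22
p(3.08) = 1.39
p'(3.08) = -3.23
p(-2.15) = 5.41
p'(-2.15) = 1.69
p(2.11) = 4.08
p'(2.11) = -2.31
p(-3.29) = 2.87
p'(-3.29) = 2.76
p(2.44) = 3.27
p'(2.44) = -2.62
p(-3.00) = 3.63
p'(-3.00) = 2.49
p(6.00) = -12.03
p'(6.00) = -5.97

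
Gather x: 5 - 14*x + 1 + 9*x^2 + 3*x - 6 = 9*x^2 - 11*x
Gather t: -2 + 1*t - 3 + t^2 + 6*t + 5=t^2 + 7*t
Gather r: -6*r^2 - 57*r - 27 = -6*r^2 - 57*r - 27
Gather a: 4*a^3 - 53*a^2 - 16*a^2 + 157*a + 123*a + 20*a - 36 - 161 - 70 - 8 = 4*a^3 - 69*a^2 + 300*a - 275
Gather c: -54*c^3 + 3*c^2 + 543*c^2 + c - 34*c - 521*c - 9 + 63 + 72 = -54*c^3 + 546*c^2 - 554*c + 126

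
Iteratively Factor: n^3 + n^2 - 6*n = (n)*(n^2 + n - 6) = n*(n + 3)*(n - 2)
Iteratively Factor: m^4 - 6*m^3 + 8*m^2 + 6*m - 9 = (m - 1)*(m^3 - 5*m^2 + 3*m + 9) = (m - 3)*(m - 1)*(m^2 - 2*m - 3) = (m - 3)*(m - 1)*(m + 1)*(m - 3)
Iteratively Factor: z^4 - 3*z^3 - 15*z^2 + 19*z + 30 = (z + 3)*(z^3 - 6*z^2 + 3*z + 10) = (z - 2)*(z + 3)*(z^2 - 4*z - 5) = (z - 2)*(z + 1)*(z + 3)*(z - 5)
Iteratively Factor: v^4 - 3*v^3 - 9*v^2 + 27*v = (v)*(v^3 - 3*v^2 - 9*v + 27) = v*(v - 3)*(v^2 - 9) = v*(v - 3)^2*(v + 3)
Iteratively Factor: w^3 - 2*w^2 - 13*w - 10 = (w + 2)*(w^2 - 4*w - 5) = (w + 1)*(w + 2)*(w - 5)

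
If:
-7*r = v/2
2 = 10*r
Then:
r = 1/5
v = -14/5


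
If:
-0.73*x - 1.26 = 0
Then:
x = -1.73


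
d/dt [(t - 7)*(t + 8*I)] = 2*t - 7 + 8*I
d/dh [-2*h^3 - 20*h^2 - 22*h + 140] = -6*h^2 - 40*h - 22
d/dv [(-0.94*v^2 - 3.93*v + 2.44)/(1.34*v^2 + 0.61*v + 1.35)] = (4.6928*v^2 - 9.0772*v - 6.7939)/(1.7956*v^4 + 1.6348*v^3 + 3.9901*v^2 + 1.647*v + 1.8225)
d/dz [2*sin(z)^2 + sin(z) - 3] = (4*sin(z) + 1)*cos(z)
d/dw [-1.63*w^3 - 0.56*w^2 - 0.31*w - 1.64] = -4.89*w^2 - 1.12*w - 0.31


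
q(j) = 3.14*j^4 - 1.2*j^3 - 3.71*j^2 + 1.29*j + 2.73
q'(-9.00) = -9379.77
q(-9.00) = 21166.95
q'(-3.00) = -347.97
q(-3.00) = 252.21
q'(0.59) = -1.76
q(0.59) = 2.33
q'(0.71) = -1.30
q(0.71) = 2.14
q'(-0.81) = -1.74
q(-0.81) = 1.24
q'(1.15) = 7.10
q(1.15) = 2.97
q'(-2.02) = -101.94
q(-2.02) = 47.16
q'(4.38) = 955.11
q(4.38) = 992.02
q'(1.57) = 29.37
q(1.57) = 10.04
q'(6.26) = 2894.91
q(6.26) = 4393.04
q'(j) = 12.56*j^3 - 3.6*j^2 - 7.42*j + 1.29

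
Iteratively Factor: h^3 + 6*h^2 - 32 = (h + 4)*(h^2 + 2*h - 8) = (h - 2)*(h + 4)*(h + 4)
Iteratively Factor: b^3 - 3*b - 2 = (b + 1)*(b^2 - b - 2) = (b - 2)*(b + 1)*(b + 1)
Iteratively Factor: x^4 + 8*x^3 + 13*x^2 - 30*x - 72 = (x + 4)*(x^3 + 4*x^2 - 3*x - 18) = (x + 3)*(x + 4)*(x^2 + x - 6) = (x - 2)*(x + 3)*(x + 4)*(x + 3)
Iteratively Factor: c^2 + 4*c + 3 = (c + 3)*(c + 1)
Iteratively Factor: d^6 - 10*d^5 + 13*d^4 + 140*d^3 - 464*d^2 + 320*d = (d)*(d^5 - 10*d^4 + 13*d^3 + 140*d^2 - 464*d + 320) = d*(d + 4)*(d^4 - 14*d^3 + 69*d^2 - 136*d + 80) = d*(d - 4)*(d + 4)*(d^3 - 10*d^2 + 29*d - 20) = d*(d - 5)*(d - 4)*(d + 4)*(d^2 - 5*d + 4) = d*(d - 5)*(d - 4)^2*(d + 4)*(d - 1)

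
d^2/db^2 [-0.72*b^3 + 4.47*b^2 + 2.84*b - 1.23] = 8.94 - 4.32*b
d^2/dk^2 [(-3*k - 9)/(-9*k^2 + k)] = 18*(27*k^3 + 243*k^2 - 27*k + 1)/(k^3*(729*k^3 - 243*k^2 + 27*k - 1))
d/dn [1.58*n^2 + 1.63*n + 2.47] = 3.16*n + 1.63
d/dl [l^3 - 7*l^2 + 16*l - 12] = 3*l^2 - 14*l + 16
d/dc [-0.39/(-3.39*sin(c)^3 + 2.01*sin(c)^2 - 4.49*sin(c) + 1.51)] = (-3.9663*sin(c)^2 + 1.5678*sin(c) - 1.7511)*cos(c)/(3.39*sin(c)^3 - 2.01*sin(c)^2 + 4.49*sin(c) - 1.51)^2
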